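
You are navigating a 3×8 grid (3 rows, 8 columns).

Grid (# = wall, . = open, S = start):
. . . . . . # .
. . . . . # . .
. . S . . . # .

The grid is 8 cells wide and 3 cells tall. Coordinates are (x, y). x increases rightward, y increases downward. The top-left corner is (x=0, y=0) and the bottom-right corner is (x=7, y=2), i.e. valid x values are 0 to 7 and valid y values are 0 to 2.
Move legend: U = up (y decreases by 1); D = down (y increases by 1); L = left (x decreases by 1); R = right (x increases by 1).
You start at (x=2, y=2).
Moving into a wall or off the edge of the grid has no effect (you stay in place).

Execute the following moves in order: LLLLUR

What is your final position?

Answer: Final position: (x=1, y=1)

Derivation:
Start: (x=2, y=2)
  L (left): (x=2, y=2) -> (x=1, y=2)
  L (left): (x=1, y=2) -> (x=0, y=2)
  L (left): blocked, stay at (x=0, y=2)
  L (left): blocked, stay at (x=0, y=2)
  U (up): (x=0, y=2) -> (x=0, y=1)
  R (right): (x=0, y=1) -> (x=1, y=1)
Final: (x=1, y=1)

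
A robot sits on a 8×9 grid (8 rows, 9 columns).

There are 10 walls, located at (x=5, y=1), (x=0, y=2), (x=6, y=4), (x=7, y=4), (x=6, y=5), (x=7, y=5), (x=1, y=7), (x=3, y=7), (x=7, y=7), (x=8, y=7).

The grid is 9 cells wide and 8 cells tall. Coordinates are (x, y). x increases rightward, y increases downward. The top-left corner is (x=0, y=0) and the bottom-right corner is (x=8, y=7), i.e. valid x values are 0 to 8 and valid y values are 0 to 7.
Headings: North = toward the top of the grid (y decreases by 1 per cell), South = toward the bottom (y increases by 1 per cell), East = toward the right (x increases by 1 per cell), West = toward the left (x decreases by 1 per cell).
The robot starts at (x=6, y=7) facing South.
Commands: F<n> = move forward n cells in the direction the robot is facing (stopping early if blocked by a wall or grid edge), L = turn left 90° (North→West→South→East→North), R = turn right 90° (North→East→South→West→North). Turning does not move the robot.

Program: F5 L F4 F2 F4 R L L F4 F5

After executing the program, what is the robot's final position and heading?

Answer: Final position: (x=6, y=6), facing North

Derivation:
Start: (x=6, y=7), facing South
  F5: move forward 0/5 (blocked), now at (x=6, y=7)
  L: turn left, now facing East
  F4: move forward 0/4 (blocked), now at (x=6, y=7)
  F2: move forward 0/2 (blocked), now at (x=6, y=7)
  F4: move forward 0/4 (blocked), now at (x=6, y=7)
  R: turn right, now facing South
  L: turn left, now facing East
  L: turn left, now facing North
  F4: move forward 1/4 (blocked), now at (x=6, y=6)
  F5: move forward 0/5 (blocked), now at (x=6, y=6)
Final: (x=6, y=6), facing North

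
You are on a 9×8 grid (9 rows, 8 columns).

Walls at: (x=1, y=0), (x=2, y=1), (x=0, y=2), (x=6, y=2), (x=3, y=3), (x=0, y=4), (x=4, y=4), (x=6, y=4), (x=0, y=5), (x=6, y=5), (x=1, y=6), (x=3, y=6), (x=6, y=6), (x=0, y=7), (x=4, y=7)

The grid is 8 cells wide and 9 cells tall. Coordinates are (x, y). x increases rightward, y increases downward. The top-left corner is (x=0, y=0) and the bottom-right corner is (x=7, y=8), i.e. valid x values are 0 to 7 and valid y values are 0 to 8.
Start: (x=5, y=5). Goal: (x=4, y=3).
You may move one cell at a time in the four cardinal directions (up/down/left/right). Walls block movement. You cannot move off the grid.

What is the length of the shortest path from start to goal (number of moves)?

Answer: Shortest path length: 3

Derivation:
BFS from (x=5, y=5) until reaching (x=4, y=3):
  Distance 0: (x=5, y=5)
  Distance 1: (x=5, y=4), (x=4, y=5), (x=5, y=6)
  Distance 2: (x=5, y=3), (x=3, y=5), (x=4, y=6), (x=5, y=7)
  Distance 3: (x=5, y=2), (x=4, y=3), (x=6, y=3), (x=3, y=4), (x=2, y=5), (x=6, y=7), (x=5, y=8)  <- goal reached here
One shortest path (3 moves): (x=5, y=5) -> (x=5, y=4) -> (x=5, y=3) -> (x=4, y=3)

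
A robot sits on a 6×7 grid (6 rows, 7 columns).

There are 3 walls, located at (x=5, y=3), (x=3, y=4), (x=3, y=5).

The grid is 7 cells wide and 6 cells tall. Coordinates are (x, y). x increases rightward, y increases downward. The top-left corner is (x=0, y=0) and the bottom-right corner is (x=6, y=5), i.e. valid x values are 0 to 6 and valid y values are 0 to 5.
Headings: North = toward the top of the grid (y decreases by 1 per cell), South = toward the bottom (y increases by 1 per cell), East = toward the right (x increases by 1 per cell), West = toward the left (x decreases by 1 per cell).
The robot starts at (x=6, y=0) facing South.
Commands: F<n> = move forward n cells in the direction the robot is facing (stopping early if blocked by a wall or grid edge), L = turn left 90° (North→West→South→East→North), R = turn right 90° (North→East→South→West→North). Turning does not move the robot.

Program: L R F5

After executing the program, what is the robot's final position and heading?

Start: (x=6, y=0), facing South
  L: turn left, now facing East
  R: turn right, now facing South
  F5: move forward 5, now at (x=6, y=5)
Final: (x=6, y=5), facing South

Answer: Final position: (x=6, y=5), facing South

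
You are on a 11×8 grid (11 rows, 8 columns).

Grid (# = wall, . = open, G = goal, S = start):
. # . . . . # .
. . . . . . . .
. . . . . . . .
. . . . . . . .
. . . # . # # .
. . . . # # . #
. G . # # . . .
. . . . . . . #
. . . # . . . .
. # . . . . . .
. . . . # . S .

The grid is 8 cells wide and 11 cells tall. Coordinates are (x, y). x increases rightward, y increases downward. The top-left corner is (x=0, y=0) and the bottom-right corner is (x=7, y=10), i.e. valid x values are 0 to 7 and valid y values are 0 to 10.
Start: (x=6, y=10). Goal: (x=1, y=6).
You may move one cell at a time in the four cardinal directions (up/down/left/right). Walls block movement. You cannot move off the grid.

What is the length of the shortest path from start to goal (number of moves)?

BFS from (x=6, y=10) until reaching (x=1, y=6):
  Distance 0: (x=6, y=10)
  Distance 1: (x=6, y=9), (x=5, y=10), (x=7, y=10)
  Distance 2: (x=6, y=8), (x=5, y=9), (x=7, y=9)
  Distance 3: (x=6, y=7), (x=5, y=8), (x=7, y=8), (x=4, y=9)
  Distance 4: (x=6, y=6), (x=5, y=7), (x=4, y=8), (x=3, y=9)
  Distance 5: (x=6, y=5), (x=5, y=6), (x=7, y=6), (x=4, y=7), (x=2, y=9), (x=3, y=10)
  Distance 6: (x=3, y=7), (x=2, y=8), (x=2, y=10)
  Distance 7: (x=2, y=7), (x=1, y=8), (x=1, y=10)
  Distance 8: (x=2, y=6), (x=1, y=7), (x=0, y=8), (x=0, y=10)
  Distance 9: (x=2, y=5), (x=1, y=6), (x=0, y=7), (x=0, y=9)  <- goal reached here
One shortest path (9 moves): (x=6, y=10) -> (x=5, y=10) -> (x=5, y=9) -> (x=4, y=9) -> (x=3, y=9) -> (x=2, y=9) -> (x=2, y=8) -> (x=1, y=8) -> (x=1, y=7) -> (x=1, y=6)

Answer: Shortest path length: 9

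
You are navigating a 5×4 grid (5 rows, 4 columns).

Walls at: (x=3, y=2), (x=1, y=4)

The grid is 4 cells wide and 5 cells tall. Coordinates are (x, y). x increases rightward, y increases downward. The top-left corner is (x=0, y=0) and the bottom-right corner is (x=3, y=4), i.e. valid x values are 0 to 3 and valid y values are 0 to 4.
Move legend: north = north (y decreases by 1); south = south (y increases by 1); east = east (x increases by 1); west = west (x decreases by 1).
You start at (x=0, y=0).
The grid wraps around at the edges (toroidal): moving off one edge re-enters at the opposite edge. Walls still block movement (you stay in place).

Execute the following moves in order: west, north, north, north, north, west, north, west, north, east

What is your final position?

Start: (x=0, y=0)
  west (west): (x=0, y=0) -> (x=3, y=0)
  north (north): (x=3, y=0) -> (x=3, y=4)
  north (north): (x=3, y=4) -> (x=3, y=3)
  north (north): blocked, stay at (x=3, y=3)
  north (north): blocked, stay at (x=3, y=3)
  west (west): (x=3, y=3) -> (x=2, y=3)
  north (north): (x=2, y=3) -> (x=2, y=2)
  west (west): (x=2, y=2) -> (x=1, y=2)
  north (north): (x=1, y=2) -> (x=1, y=1)
  east (east): (x=1, y=1) -> (x=2, y=1)
Final: (x=2, y=1)

Answer: Final position: (x=2, y=1)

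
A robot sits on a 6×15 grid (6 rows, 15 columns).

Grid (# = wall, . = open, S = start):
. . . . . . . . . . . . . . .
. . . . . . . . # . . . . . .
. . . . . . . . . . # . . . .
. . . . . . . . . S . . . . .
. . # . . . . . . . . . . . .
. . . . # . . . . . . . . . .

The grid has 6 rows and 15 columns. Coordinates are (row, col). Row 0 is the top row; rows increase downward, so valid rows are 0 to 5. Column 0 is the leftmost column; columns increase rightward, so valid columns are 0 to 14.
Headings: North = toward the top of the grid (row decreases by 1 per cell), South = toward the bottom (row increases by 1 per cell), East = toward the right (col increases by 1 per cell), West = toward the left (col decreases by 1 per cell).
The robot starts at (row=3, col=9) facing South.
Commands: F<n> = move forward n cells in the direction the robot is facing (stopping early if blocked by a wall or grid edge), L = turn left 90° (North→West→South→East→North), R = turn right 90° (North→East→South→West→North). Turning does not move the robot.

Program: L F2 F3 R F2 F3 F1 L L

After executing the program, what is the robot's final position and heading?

Answer: Final position: (row=5, col=14), facing North

Derivation:
Start: (row=3, col=9), facing South
  L: turn left, now facing East
  F2: move forward 2, now at (row=3, col=11)
  F3: move forward 3, now at (row=3, col=14)
  R: turn right, now facing South
  F2: move forward 2, now at (row=5, col=14)
  F3: move forward 0/3 (blocked), now at (row=5, col=14)
  F1: move forward 0/1 (blocked), now at (row=5, col=14)
  L: turn left, now facing East
  L: turn left, now facing North
Final: (row=5, col=14), facing North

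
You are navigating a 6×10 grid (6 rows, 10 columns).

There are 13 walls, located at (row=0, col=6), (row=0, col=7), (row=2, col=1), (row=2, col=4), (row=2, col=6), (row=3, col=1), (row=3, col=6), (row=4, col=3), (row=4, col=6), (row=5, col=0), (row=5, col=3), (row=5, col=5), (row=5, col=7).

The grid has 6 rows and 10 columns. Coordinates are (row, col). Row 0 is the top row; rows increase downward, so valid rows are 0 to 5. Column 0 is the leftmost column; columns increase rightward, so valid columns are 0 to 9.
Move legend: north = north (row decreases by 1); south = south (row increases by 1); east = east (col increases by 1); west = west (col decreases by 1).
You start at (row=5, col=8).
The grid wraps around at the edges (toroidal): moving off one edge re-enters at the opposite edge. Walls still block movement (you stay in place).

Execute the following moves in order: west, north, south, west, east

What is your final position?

Start: (row=5, col=8)
  west (west): blocked, stay at (row=5, col=8)
  north (north): (row=5, col=8) -> (row=4, col=8)
  south (south): (row=4, col=8) -> (row=5, col=8)
  west (west): blocked, stay at (row=5, col=8)
  east (east): (row=5, col=8) -> (row=5, col=9)
Final: (row=5, col=9)

Answer: Final position: (row=5, col=9)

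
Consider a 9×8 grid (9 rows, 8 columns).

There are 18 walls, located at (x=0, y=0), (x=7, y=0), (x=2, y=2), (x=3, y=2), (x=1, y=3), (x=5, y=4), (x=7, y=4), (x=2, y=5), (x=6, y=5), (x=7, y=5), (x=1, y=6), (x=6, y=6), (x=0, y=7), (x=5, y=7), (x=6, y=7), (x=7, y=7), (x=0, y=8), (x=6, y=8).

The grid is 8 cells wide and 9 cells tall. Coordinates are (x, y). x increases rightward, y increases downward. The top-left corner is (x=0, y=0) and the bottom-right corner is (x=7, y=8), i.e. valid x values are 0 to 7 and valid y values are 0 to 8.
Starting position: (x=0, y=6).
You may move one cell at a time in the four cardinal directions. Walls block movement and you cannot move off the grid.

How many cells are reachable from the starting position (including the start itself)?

Answer: Reachable cells: 52

Derivation:
BFS flood-fill from (x=0, y=6):
  Distance 0: (x=0, y=6)
  Distance 1: (x=0, y=5)
  Distance 2: (x=0, y=4), (x=1, y=5)
  Distance 3: (x=0, y=3), (x=1, y=4)
  Distance 4: (x=0, y=2), (x=2, y=4)
  Distance 5: (x=0, y=1), (x=1, y=2), (x=2, y=3), (x=3, y=4)
  Distance 6: (x=1, y=1), (x=3, y=3), (x=4, y=4), (x=3, y=5)
  Distance 7: (x=1, y=0), (x=2, y=1), (x=4, y=3), (x=4, y=5), (x=3, y=6)
  Distance 8: (x=2, y=0), (x=3, y=1), (x=4, y=2), (x=5, y=3), (x=5, y=5), (x=2, y=6), (x=4, y=6), (x=3, y=7)
  Distance 9: (x=3, y=0), (x=4, y=1), (x=5, y=2), (x=6, y=3), (x=5, y=6), (x=2, y=7), (x=4, y=7), (x=3, y=8)
  Distance 10: (x=4, y=0), (x=5, y=1), (x=6, y=2), (x=7, y=3), (x=6, y=4), (x=1, y=7), (x=2, y=8), (x=4, y=8)
  Distance 11: (x=5, y=0), (x=6, y=1), (x=7, y=2), (x=1, y=8), (x=5, y=8)
  Distance 12: (x=6, y=0), (x=7, y=1)
Total reachable: 52 (grid has 54 open cells total)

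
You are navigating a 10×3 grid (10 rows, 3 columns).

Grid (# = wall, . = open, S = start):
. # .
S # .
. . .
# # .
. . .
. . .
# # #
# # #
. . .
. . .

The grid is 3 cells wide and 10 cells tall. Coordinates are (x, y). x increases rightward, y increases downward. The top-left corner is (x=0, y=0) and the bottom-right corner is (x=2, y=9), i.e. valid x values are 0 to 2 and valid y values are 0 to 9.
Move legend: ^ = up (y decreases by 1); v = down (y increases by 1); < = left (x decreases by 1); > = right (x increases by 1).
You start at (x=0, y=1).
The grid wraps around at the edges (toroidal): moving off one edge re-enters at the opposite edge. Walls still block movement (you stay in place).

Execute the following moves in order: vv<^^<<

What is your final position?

Answer: Final position: (x=2, y=0)

Derivation:
Start: (x=0, y=1)
  v (down): (x=0, y=1) -> (x=0, y=2)
  v (down): blocked, stay at (x=0, y=2)
  < (left): (x=0, y=2) -> (x=2, y=2)
  ^ (up): (x=2, y=2) -> (x=2, y=1)
  ^ (up): (x=2, y=1) -> (x=2, y=0)
  < (left): blocked, stay at (x=2, y=0)
  < (left): blocked, stay at (x=2, y=0)
Final: (x=2, y=0)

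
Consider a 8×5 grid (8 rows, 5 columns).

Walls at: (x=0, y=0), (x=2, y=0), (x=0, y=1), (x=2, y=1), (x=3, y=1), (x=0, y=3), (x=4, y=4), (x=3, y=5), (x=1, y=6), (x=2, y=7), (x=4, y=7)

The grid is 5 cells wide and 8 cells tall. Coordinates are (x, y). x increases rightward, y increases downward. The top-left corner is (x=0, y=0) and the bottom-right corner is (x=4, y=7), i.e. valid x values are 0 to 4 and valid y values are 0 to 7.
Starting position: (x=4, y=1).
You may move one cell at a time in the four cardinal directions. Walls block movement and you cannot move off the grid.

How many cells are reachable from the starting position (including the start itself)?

Answer: Reachable cells: 29

Derivation:
BFS flood-fill from (x=4, y=1):
  Distance 0: (x=4, y=1)
  Distance 1: (x=4, y=0), (x=4, y=2)
  Distance 2: (x=3, y=0), (x=3, y=2), (x=4, y=3)
  Distance 3: (x=2, y=2), (x=3, y=3)
  Distance 4: (x=1, y=2), (x=2, y=3), (x=3, y=4)
  Distance 5: (x=1, y=1), (x=0, y=2), (x=1, y=3), (x=2, y=4)
  Distance 6: (x=1, y=0), (x=1, y=4), (x=2, y=5)
  Distance 7: (x=0, y=4), (x=1, y=5), (x=2, y=6)
  Distance 8: (x=0, y=5), (x=3, y=6)
  Distance 9: (x=0, y=6), (x=4, y=6), (x=3, y=7)
  Distance 10: (x=4, y=5), (x=0, y=7)
  Distance 11: (x=1, y=7)
Total reachable: 29 (grid has 29 open cells total)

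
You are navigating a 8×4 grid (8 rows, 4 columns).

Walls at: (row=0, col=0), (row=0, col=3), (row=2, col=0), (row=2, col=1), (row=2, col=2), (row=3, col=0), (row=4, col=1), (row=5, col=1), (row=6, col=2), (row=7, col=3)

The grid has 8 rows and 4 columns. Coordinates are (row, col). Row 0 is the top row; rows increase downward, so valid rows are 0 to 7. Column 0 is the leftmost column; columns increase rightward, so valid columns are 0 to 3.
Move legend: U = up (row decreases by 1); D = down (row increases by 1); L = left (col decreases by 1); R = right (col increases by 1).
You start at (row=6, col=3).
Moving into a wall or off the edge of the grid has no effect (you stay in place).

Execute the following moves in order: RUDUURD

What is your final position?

Start: (row=6, col=3)
  R (right): blocked, stay at (row=6, col=3)
  U (up): (row=6, col=3) -> (row=5, col=3)
  D (down): (row=5, col=3) -> (row=6, col=3)
  U (up): (row=6, col=3) -> (row=5, col=3)
  U (up): (row=5, col=3) -> (row=4, col=3)
  R (right): blocked, stay at (row=4, col=3)
  D (down): (row=4, col=3) -> (row=5, col=3)
Final: (row=5, col=3)

Answer: Final position: (row=5, col=3)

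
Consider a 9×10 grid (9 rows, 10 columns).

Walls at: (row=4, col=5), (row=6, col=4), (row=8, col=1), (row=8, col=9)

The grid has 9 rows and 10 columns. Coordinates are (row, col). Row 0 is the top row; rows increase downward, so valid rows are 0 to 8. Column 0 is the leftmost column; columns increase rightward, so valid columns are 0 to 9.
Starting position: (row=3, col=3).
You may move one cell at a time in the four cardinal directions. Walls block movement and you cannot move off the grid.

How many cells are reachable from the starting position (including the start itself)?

BFS flood-fill from (row=3, col=3):
  Distance 0: (row=3, col=3)
  Distance 1: (row=2, col=3), (row=3, col=2), (row=3, col=4), (row=4, col=3)
  Distance 2: (row=1, col=3), (row=2, col=2), (row=2, col=4), (row=3, col=1), (row=3, col=5), (row=4, col=2), (row=4, col=4), (row=5, col=3)
  Distance 3: (row=0, col=3), (row=1, col=2), (row=1, col=4), (row=2, col=1), (row=2, col=5), (row=3, col=0), (row=3, col=6), (row=4, col=1), (row=5, col=2), (row=5, col=4), (row=6, col=3)
  Distance 4: (row=0, col=2), (row=0, col=4), (row=1, col=1), (row=1, col=5), (row=2, col=0), (row=2, col=6), (row=3, col=7), (row=4, col=0), (row=4, col=6), (row=5, col=1), (row=5, col=5), (row=6, col=2), (row=7, col=3)
  Distance 5: (row=0, col=1), (row=0, col=5), (row=1, col=0), (row=1, col=6), (row=2, col=7), (row=3, col=8), (row=4, col=7), (row=5, col=0), (row=5, col=6), (row=6, col=1), (row=6, col=5), (row=7, col=2), (row=7, col=4), (row=8, col=3)
  Distance 6: (row=0, col=0), (row=0, col=6), (row=1, col=7), (row=2, col=8), (row=3, col=9), (row=4, col=8), (row=5, col=7), (row=6, col=0), (row=6, col=6), (row=7, col=1), (row=7, col=5), (row=8, col=2), (row=8, col=4)
  Distance 7: (row=0, col=7), (row=1, col=8), (row=2, col=9), (row=4, col=9), (row=5, col=8), (row=6, col=7), (row=7, col=0), (row=7, col=6), (row=8, col=5)
  Distance 8: (row=0, col=8), (row=1, col=9), (row=5, col=9), (row=6, col=8), (row=7, col=7), (row=8, col=0), (row=8, col=6)
  Distance 9: (row=0, col=9), (row=6, col=9), (row=7, col=8), (row=8, col=7)
  Distance 10: (row=7, col=9), (row=8, col=8)
Total reachable: 86 (grid has 86 open cells total)

Answer: Reachable cells: 86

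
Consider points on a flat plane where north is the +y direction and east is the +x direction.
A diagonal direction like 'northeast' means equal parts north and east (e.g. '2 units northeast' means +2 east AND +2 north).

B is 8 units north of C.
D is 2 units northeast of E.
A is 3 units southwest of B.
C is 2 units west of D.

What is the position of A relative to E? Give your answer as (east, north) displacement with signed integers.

Place E at the origin (east=0, north=0).
  D is 2 units northeast of E: delta (east=+2, north=+2); D at (east=2, north=2).
  C is 2 units west of D: delta (east=-2, north=+0); C at (east=0, north=2).
  B is 8 units north of C: delta (east=+0, north=+8); B at (east=0, north=10).
  A is 3 units southwest of B: delta (east=-3, north=-3); A at (east=-3, north=7).
Therefore A relative to E: (east=-3, north=7).

Answer: A is at (east=-3, north=7) relative to E.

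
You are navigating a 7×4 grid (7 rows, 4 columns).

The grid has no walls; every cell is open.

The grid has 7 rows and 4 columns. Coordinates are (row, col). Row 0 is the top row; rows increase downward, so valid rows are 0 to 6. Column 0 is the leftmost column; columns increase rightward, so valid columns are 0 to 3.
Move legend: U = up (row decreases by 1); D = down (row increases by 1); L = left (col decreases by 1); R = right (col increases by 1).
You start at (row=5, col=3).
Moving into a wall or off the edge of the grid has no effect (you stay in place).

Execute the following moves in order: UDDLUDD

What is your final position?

Answer: Final position: (row=6, col=2)

Derivation:
Start: (row=5, col=3)
  U (up): (row=5, col=3) -> (row=4, col=3)
  D (down): (row=4, col=3) -> (row=5, col=3)
  D (down): (row=5, col=3) -> (row=6, col=3)
  L (left): (row=6, col=3) -> (row=6, col=2)
  U (up): (row=6, col=2) -> (row=5, col=2)
  D (down): (row=5, col=2) -> (row=6, col=2)
  D (down): blocked, stay at (row=6, col=2)
Final: (row=6, col=2)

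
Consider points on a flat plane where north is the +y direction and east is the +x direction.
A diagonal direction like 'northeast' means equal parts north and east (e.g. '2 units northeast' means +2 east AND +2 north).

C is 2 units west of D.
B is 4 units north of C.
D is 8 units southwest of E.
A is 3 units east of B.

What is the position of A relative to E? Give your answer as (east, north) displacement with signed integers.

Answer: A is at (east=-7, north=-4) relative to E.

Derivation:
Place E at the origin (east=0, north=0).
  D is 8 units southwest of E: delta (east=-8, north=-8); D at (east=-8, north=-8).
  C is 2 units west of D: delta (east=-2, north=+0); C at (east=-10, north=-8).
  B is 4 units north of C: delta (east=+0, north=+4); B at (east=-10, north=-4).
  A is 3 units east of B: delta (east=+3, north=+0); A at (east=-7, north=-4).
Therefore A relative to E: (east=-7, north=-4).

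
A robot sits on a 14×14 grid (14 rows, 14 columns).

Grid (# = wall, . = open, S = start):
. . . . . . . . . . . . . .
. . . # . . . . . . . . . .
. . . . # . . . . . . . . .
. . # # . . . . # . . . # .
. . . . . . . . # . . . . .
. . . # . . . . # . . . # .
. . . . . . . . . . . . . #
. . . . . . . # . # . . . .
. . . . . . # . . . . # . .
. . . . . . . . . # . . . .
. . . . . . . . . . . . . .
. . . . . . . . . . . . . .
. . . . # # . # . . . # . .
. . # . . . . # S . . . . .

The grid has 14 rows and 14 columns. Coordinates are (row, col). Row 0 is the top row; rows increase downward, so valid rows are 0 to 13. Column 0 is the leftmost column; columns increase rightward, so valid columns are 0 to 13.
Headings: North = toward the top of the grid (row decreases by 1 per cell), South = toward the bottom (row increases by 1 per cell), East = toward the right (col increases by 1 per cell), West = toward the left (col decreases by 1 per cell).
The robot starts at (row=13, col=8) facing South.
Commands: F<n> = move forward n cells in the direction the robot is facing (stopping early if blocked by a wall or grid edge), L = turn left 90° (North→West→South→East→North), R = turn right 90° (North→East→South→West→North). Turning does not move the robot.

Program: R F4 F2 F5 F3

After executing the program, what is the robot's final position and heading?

Start: (row=13, col=8), facing South
  R: turn right, now facing West
  F4: move forward 0/4 (blocked), now at (row=13, col=8)
  F2: move forward 0/2 (blocked), now at (row=13, col=8)
  F5: move forward 0/5 (blocked), now at (row=13, col=8)
  F3: move forward 0/3 (blocked), now at (row=13, col=8)
Final: (row=13, col=8), facing West

Answer: Final position: (row=13, col=8), facing West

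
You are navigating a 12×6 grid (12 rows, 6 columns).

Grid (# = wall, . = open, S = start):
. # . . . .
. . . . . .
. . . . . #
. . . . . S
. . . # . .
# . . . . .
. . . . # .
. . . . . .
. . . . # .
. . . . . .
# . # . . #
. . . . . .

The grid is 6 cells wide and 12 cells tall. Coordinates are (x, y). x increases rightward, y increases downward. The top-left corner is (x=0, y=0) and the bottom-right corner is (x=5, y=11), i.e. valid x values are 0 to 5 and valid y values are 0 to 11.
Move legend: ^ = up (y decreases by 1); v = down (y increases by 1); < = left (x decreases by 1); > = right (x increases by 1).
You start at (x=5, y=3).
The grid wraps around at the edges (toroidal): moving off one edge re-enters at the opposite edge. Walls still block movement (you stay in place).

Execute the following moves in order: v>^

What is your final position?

Start: (x=5, y=3)
  v (down): (x=5, y=3) -> (x=5, y=4)
  > (right): (x=5, y=4) -> (x=0, y=4)
  ^ (up): (x=0, y=4) -> (x=0, y=3)
Final: (x=0, y=3)

Answer: Final position: (x=0, y=3)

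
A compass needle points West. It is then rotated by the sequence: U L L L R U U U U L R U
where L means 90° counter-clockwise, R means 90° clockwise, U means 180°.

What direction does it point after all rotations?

Start: West
  U (U-turn (180°)) -> East
  L (left (90° counter-clockwise)) -> North
  L (left (90° counter-clockwise)) -> West
  L (left (90° counter-clockwise)) -> South
  R (right (90° clockwise)) -> West
  U (U-turn (180°)) -> East
  U (U-turn (180°)) -> West
  U (U-turn (180°)) -> East
  U (U-turn (180°)) -> West
  L (left (90° counter-clockwise)) -> South
  R (right (90° clockwise)) -> West
  U (U-turn (180°)) -> East
Final: East

Answer: Final heading: East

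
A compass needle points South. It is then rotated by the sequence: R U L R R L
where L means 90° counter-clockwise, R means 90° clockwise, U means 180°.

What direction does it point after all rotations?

Answer: Final heading: East

Derivation:
Start: South
  R (right (90° clockwise)) -> West
  U (U-turn (180°)) -> East
  L (left (90° counter-clockwise)) -> North
  R (right (90° clockwise)) -> East
  R (right (90° clockwise)) -> South
  L (left (90° counter-clockwise)) -> East
Final: East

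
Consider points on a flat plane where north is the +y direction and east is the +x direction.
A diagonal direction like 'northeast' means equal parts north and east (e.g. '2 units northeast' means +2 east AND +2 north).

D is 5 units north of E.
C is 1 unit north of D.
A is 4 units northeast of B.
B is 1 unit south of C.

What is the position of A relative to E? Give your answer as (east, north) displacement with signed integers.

Answer: A is at (east=4, north=9) relative to E.

Derivation:
Place E at the origin (east=0, north=0).
  D is 5 units north of E: delta (east=+0, north=+5); D at (east=0, north=5).
  C is 1 unit north of D: delta (east=+0, north=+1); C at (east=0, north=6).
  B is 1 unit south of C: delta (east=+0, north=-1); B at (east=0, north=5).
  A is 4 units northeast of B: delta (east=+4, north=+4); A at (east=4, north=9).
Therefore A relative to E: (east=4, north=9).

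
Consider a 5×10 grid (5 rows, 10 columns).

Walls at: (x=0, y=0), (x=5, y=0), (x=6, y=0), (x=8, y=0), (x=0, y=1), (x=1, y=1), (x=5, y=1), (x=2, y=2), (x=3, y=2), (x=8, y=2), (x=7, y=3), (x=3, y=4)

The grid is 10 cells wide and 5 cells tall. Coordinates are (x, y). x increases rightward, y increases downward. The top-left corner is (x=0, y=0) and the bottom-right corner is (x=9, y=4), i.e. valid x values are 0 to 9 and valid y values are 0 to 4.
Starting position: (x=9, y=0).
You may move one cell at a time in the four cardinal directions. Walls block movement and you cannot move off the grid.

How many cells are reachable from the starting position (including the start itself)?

BFS flood-fill from (x=9, y=0):
  Distance 0: (x=9, y=0)
  Distance 1: (x=9, y=1)
  Distance 2: (x=8, y=1), (x=9, y=2)
  Distance 3: (x=7, y=1), (x=9, y=3)
  Distance 4: (x=7, y=0), (x=6, y=1), (x=7, y=2), (x=8, y=3), (x=9, y=4)
  Distance 5: (x=6, y=2), (x=8, y=4)
  Distance 6: (x=5, y=2), (x=6, y=3), (x=7, y=4)
  Distance 7: (x=4, y=2), (x=5, y=3), (x=6, y=4)
  Distance 8: (x=4, y=1), (x=4, y=3), (x=5, y=4)
  Distance 9: (x=4, y=0), (x=3, y=1), (x=3, y=3), (x=4, y=4)
  Distance 10: (x=3, y=0), (x=2, y=1), (x=2, y=3)
  Distance 11: (x=2, y=0), (x=1, y=3), (x=2, y=4)
  Distance 12: (x=1, y=0), (x=1, y=2), (x=0, y=3), (x=1, y=4)
  Distance 13: (x=0, y=2), (x=0, y=4)
Total reachable: 38 (grid has 38 open cells total)

Answer: Reachable cells: 38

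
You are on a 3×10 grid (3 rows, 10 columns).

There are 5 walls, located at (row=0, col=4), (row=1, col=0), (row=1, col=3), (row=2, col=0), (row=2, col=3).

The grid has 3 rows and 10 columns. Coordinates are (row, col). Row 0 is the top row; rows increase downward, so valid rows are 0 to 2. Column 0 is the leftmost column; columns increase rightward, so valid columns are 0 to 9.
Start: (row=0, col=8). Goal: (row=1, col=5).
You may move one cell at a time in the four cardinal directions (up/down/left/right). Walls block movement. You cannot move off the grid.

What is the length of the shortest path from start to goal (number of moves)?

BFS from (row=0, col=8) until reaching (row=1, col=5):
  Distance 0: (row=0, col=8)
  Distance 1: (row=0, col=7), (row=0, col=9), (row=1, col=8)
  Distance 2: (row=0, col=6), (row=1, col=7), (row=1, col=9), (row=2, col=8)
  Distance 3: (row=0, col=5), (row=1, col=6), (row=2, col=7), (row=2, col=9)
  Distance 4: (row=1, col=5), (row=2, col=6)  <- goal reached here
One shortest path (4 moves): (row=0, col=8) -> (row=0, col=7) -> (row=0, col=6) -> (row=0, col=5) -> (row=1, col=5)

Answer: Shortest path length: 4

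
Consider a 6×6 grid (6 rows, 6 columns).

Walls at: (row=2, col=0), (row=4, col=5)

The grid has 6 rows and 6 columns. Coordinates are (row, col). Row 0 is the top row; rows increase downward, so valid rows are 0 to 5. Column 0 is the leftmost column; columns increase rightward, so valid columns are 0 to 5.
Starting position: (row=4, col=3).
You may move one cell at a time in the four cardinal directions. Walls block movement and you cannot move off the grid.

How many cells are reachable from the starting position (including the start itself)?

BFS flood-fill from (row=4, col=3):
  Distance 0: (row=4, col=3)
  Distance 1: (row=3, col=3), (row=4, col=2), (row=4, col=4), (row=5, col=3)
  Distance 2: (row=2, col=3), (row=3, col=2), (row=3, col=4), (row=4, col=1), (row=5, col=2), (row=5, col=4)
  Distance 3: (row=1, col=3), (row=2, col=2), (row=2, col=4), (row=3, col=1), (row=3, col=5), (row=4, col=0), (row=5, col=1), (row=5, col=5)
  Distance 4: (row=0, col=3), (row=1, col=2), (row=1, col=4), (row=2, col=1), (row=2, col=5), (row=3, col=0), (row=5, col=0)
  Distance 5: (row=0, col=2), (row=0, col=4), (row=1, col=1), (row=1, col=5)
  Distance 6: (row=0, col=1), (row=0, col=5), (row=1, col=0)
  Distance 7: (row=0, col=0)
Total reachable: 34 (grid has 34 open cells total)

Answer: Reachable cells: 34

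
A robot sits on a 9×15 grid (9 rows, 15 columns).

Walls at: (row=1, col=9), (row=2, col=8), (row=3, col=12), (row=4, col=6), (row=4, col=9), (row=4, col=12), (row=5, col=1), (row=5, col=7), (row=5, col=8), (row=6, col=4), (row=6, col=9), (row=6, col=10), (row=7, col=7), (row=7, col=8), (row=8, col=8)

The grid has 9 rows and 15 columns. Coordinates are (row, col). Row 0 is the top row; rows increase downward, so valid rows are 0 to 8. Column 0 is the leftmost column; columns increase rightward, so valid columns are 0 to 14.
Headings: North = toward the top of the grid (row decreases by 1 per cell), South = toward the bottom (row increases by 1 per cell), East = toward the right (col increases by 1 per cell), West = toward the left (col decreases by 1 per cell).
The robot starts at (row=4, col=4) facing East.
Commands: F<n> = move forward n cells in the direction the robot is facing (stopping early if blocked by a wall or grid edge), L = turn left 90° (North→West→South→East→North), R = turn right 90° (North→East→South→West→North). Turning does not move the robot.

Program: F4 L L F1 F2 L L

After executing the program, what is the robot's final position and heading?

Start: (row=4, col=4), facing East
  F4: move forward 1/4 (blocked), now at (row=4, col=5)
  L: turn left, now facing North
  L: turn left, now facing West
  F1: move forward 1, now at (row=4, col=4)
  F2: move forward 2, now at (row=4, col=2)
  L: turn left, now facing South
  L: turn left, now facing East
Final: (row=4, col=2), facing East

Answer: Final position: (row=4, col=2), facing East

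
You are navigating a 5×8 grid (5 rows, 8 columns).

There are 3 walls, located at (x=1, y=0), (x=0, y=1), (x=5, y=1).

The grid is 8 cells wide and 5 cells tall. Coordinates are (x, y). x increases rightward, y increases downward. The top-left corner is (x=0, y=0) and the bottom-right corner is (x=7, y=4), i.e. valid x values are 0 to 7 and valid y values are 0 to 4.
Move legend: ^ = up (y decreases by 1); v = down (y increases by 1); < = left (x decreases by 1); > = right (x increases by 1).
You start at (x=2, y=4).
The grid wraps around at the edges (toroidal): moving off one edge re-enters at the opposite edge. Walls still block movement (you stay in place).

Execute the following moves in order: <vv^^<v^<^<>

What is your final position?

Start: (x=2, y=4)
  < (left): (x=2, y=4) -> (x=1, y=4)
  v (down): blocked, stay at (x=1, y=4)
  v (down): blocked, stay at (x=1, y=4)
  ^ (up): (x=1, y=4) -> (x=1, y=3)
  ^ (up): (x=1, y=3) -> (x=1, y=2)
  < (left): (x=1, y=2) -> (x=0, y=2)
  v (down): (x=0, y=2) -> (x=0, y=3)
  ^ (up): (x=0, y=3) -> (x=0, y=2)
  < (left): (x=0, y=2) -> (x=7, y=2)
  ^ (up): (x=7, y=2) -> (x=7, y=1)
  < (left): (x=7, y=1) -> (x=6, y=1)
  > (right): (x=6, y=1) -> (x=7, y=1)
Final: (x=7, y=1)

Answer: Final position: (x=7, y=1)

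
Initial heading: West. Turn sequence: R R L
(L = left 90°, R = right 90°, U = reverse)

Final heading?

Answer: Final heading: North

Derivation:
Start: West
  R (right (90° clockwise)) -> North
  R (right (90° clockwise)) -> East
  L (left (90° counter-clockwise)) -> North
Final: North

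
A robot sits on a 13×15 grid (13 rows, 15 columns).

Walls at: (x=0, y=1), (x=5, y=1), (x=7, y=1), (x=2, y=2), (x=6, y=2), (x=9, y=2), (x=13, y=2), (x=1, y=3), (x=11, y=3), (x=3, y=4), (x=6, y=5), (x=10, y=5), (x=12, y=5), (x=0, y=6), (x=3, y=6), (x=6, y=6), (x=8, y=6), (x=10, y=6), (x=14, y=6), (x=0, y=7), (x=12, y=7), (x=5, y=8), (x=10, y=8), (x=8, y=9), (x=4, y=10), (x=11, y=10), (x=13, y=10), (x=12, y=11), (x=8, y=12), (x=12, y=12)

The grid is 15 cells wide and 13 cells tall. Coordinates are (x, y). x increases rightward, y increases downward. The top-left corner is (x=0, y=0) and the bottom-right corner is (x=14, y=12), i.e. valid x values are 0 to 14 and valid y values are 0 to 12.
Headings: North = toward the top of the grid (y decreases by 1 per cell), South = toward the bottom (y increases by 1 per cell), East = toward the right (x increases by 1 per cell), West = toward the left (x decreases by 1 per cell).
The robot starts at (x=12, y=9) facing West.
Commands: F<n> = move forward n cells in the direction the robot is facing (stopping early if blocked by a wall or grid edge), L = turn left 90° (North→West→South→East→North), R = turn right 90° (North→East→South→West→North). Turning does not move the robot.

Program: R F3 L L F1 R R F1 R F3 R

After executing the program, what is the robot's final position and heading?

Start: (x=12, y=9), facing West
  R: turn right, now facing North
  F3: move forward 1/3 (blocked), now at (x=12, y=8)
  L: turn left, now facing West
  L: turn left, now facing South
  F1: move forward 1, now at (x=12, y=9)
  R: turn right, now facing West
  R: turn right, now facing North
  F1: move forward 1, now at (x=12, y=8)
  R: turn right, now facing East
  F3: move forward 2/3 (blocked), now at (x=14, y=8)
  R: turn right, now facing South
Final: (x=14, y=8), facing South

Answer: Final position: (x=14, y=8), facing South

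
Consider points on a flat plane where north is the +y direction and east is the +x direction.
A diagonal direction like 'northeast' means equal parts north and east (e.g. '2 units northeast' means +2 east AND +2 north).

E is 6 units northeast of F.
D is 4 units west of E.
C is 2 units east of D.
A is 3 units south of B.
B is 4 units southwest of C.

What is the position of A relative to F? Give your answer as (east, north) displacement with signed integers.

Answer: A is at (east=0, north=-1) relative to F.

Derivation:
Place F at the origin (east=0, north=0).
  E is 6 units northeast of F: delta (east=+6, north=+6); E at (east=6, north=6).
  D is 4 units west of E: delta (east=-4, north=+0); D at (east=2, north=6).
  C is 2 units east of D: delta (east=+2, north=+0); C at (east=4, north=6).
  B is 4 units southwest of C: delta (east=-4, north=-4); B at (east=0, north=2).
  A is 3 units south of B: delta (east=+0, north=-3); A at (east=0, north=-1).
Therefore A relative to F: (east=0, north=-1).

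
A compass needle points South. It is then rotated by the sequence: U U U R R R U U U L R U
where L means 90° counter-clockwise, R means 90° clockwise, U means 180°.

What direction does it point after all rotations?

Start: South
  U (U-turn (180°)) -> North
  U (U-turn (180°)) -> South
  U (U-turn (180°)) -> North
  R (right (90° clockwise)) -> East
  R (right (90° clockwise)) -> South
  R (right (90° clockwise)) -> West
  U (U-turn (180°)) -> East
  U (U-turn (180°)) -> West
  U (U-turn (180°)) -> East
  L (left (90° counter-clockwise)) -> North
  R (right (90° clockwise)) -> East
  U (U-turn (180°)) -> West
Final: West

Answer: Final heading: West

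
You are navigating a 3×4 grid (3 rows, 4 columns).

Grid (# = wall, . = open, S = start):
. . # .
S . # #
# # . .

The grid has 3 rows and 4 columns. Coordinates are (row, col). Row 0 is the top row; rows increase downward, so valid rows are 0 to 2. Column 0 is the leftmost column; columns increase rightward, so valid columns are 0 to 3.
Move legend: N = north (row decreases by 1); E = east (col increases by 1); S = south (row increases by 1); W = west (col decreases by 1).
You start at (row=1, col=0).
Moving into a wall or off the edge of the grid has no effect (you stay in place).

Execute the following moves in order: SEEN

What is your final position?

Start: (row=1, col=0)
  S (south): blocked, stay at (row=1, col=0)
  E (east): (row=1, col=0) -> (row=1, col=1)
  E (east): blocked, stay at (row=1, col=1)
  N (north): (row=1, col=1) -> (row=0, col=1)
Final: (row=0, col=1)

Answer: Final position: (row=0, col=1)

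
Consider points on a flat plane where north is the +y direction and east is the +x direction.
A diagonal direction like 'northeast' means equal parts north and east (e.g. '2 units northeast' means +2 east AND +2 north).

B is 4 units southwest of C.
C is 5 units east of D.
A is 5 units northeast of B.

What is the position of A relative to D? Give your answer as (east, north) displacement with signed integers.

Answer: A is at (east=6, north=1) relative to D.

Derivation:
Place D at the origin (east=0, north=0).
  C is 5 units east of D: delta (east=+5, north=+0); C at (east=5, north=0).
  B is 4 units southwest of C: delta (east=-4, north=-4); B at (east=1, north=-4).
  A is 5 units northeast of B: delta (east=+5, north=+5); A at (east=6, north=1).
Therefore A relative to D: (east=6, north=1).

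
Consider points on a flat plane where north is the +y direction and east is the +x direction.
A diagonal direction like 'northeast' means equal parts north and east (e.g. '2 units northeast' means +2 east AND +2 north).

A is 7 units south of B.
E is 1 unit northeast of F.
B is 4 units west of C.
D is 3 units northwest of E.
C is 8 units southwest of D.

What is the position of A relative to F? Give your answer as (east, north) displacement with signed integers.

Answer: A is at (east=-14, north=-11) relative to F.

Derivation:
Place F at the origin (east=0, north=0).
  E is 1 unit northeast of F: delta (east=+1, north=+1); E at (east=1, north=1).
  D is 3 units northwest of E: delta (east=-3, north=+3); D at (east=-2, north=4).
  C is 8 units southwest of D: delta (east=-8, north=-8); C at (east=-10, north=-4).
  B is 4 units west of C: delta (east=-4, north=+0); B at (east=-14, north=-4).
  A is 7 units south of B: delta (east=+0, north=-7); A at (east=-14, north=-11).
Therefore A relative to F: (east=-14, north=-11).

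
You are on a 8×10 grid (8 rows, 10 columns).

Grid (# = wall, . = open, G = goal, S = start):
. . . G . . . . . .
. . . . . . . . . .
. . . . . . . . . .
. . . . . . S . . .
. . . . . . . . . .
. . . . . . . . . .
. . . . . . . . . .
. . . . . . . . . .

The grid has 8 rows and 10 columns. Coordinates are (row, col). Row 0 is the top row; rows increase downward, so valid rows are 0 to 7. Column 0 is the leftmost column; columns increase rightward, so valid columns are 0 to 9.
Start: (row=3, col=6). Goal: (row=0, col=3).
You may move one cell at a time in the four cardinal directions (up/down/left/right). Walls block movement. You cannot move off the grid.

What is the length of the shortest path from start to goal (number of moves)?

Answer: Shortest path length: 6

Derivation:
BFS from (row=3, col=6) until reaching (row=0, col=3):
  Distance 0: (row=3, col=6)
  Distance 1: (row=2, col=6), (row=3, col=5), (row=3, col=7), (row=4, col=6)
  Distance 2: (row=1, col=6), (row=2, col=5), (row=2, col=7), (row=3, col=4), (row=3, col=8), (row=4, col=5), (row=4, col=7), (row=5, col=6)
  Distance 3: (row=0, col=6), (row=1, col=5), (row=1, col=7), (row=2, col=4), (row=2, col=8), (row=3, col=3), (row=3, col=9), (row=4, col=4), (row=4, col=8), (row=5, col=5), (row=5, col=7), (row=6, col=6)
  Distance 4: (row=0, col=5), (row=0, col=7), (row=1, col=4), (row=1, col=8), (row=2, col=3), (row=2, col=9), (row=3, col=2), (row=4, col=3), (row=4, col=9), (row=5, col=4), (row=5, col=8), (row=6, col=5), (row=6, col=7), (row=7, col=6)
  Distance 5: (row=0, col=4), (row=0, col=8), (row=1, col=3), (row=1, col=9), (row=2, col=2), (row=3, col=1), (row=4, col=2), (row=5, col=3), (row=5, col=9), (row=6, col=4), (row=6, col=8), (row=7, col=5), (row=7, col=7)
  Distance 6: (row=0, col=3), (row=0, col=9), (row=1, col=2), (row=2, col=1), (row=3, col=0), (row=4, col=1), (row=5, col=2), (row=6, col=3), (row=6, col=9), (row=7, col=4), (row=7, col=8)  <- goal reached here
One shortest path (6 moves): (row=3, col=6) -> (row=3, col=5) -> (row=3, col=4) -> (row=3, col=3) -> (row=2, col=3) -> (row=1, col=3) -> (row=0, col=3)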